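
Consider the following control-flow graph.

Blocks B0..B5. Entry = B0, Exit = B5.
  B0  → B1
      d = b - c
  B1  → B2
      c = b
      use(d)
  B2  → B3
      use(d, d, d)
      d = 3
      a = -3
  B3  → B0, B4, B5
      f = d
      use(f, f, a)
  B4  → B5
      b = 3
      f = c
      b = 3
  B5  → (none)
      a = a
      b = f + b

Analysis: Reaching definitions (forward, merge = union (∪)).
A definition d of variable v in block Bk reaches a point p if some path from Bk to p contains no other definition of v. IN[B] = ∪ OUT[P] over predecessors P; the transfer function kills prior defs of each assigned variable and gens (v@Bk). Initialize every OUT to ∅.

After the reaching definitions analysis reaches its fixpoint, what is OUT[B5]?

Answer: {a@B5, b@B5, c@B1, d@B2, f@B3, f@B4}

Trace:
Fixpoint table:
  B0:  IN={a@B2, c@B1, d@B2, f@B3}  OUT={a@B2, c@B1, d@B0, f@B3}
  B1:  IN={a@B2, c@B1, d@B0, f@B3}  OUT={a@B2, c@B1, d@B0, f@B3}
  B2:  IN={a@B2, c@B1, d@B0, f@B3}  OUT={a@B2, c@B1, d@B2, f@B3}
  B3:  IN={a@B2, c@B1, d@B2, f@B3}  OUT={a@B2, c@B1, d@B2, f@B3}
  B4:  IN={a@B2, c@B1, d@B2, f@B3}  OUT={a@B2, b@B4, c@B1, d@B2, f@B4}
  B5:  IN={a@B2, b@B4, c@B1, d@B2, f@B3, f@B4}  OUT={a@B5, b@B5, c@B1, d@B2, f@B3, f@B4}

Merge at B5: IN[B5] = OUT[B3] ⊔ OUT[B4] = {a@B2, b@B4, c@B1, d@B2, f@B3, f@B4}
Applying B5's transfer function to that IN value gives OUT[B5] (row B5 above).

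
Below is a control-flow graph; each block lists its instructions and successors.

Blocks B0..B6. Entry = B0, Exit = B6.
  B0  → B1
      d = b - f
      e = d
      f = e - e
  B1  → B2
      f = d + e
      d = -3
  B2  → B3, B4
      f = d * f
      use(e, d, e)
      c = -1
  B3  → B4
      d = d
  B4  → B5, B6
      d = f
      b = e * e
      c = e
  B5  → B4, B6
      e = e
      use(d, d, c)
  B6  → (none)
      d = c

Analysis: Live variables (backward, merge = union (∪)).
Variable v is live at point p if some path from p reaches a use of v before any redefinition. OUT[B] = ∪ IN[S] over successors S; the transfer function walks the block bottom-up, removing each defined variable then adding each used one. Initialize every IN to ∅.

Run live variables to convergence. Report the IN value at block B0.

Per-block solution:
  B0: | IN={b, f} | OUT={d, e}
  B1: | IN={d, e} | OUT={d, e, f}
  B2: | IN={d, e, f} | OUT={d, e, f}
  B3: | IN={d, e, f} | OUT={e, f}
  B4: | IN={e, f} | OUT={c, d, e, f}
  B5: | IN={c, d, e, f} | OUT={c, e, f}
  B6: | IN={c} | OUT={}

Merge at B0: OUT[B0] = IN[B1] = {d, e}
Applying B0's transfer function to that OUT value gives IN[B0] (row B0 above).

Answer: {b, f}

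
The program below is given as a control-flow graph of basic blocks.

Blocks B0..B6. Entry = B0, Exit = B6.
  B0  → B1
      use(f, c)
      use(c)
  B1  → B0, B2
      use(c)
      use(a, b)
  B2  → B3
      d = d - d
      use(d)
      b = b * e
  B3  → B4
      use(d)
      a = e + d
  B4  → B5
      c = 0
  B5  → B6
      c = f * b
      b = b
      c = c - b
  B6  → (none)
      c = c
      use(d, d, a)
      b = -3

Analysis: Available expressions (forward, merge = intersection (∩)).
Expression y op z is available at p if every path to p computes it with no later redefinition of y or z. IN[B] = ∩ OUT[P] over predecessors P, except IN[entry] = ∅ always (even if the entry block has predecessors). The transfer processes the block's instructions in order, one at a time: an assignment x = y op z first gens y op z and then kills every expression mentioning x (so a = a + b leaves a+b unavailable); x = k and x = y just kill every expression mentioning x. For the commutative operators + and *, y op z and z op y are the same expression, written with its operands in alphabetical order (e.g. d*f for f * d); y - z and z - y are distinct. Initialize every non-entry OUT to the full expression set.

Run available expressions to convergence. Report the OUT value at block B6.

Answer: {d+e}

Derivation:
Converged values:
  B0: | IN={} | OUT={}
  B1: | IN={} | OUT={}
  B2: | IN={} | OUT={}
  B3: | IN={} | OUT={d+e}
  B4: | IN={d+e} | OUT={d+e}
  B5: | IN={d+e} | OUT={d+e}
  B6: | IN={d+e} | OUT={d+e}

Merge at B6: IN[B6] = OUT[B5] = {d+e}
Applying B6's transfer function to that IN value gives OUT[B6] (row B6 above).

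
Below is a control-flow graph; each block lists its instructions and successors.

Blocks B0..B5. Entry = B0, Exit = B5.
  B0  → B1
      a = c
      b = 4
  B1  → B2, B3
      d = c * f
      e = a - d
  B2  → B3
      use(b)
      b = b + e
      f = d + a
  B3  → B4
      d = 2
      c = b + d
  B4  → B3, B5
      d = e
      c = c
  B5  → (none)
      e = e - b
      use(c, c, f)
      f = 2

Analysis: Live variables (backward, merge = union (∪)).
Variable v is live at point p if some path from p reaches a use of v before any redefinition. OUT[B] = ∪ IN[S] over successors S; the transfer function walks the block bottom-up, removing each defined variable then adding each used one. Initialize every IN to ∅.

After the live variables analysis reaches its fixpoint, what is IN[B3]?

Fixpoint table:
  B0: | IN={c, f} | OUT={a, b, c, f}
  B1: | IN={a, b, c, f} | OUT={a, b, d, e, f}
  B2: | IN={a, b, d, e} | OUT={b, e, f}
  B3: | IN={b, e, f} | OUT={b, c, e, f}
  B4: | IN={b, c, e, f} | OUT={b, c, e, f}
  B5: | IN={b, c, e, f} | OUT={}

Merge at B3: OUT[B3] = IN[B4] = {b, c, e, f}
Applying B3's transfer function to that OUT value gives IN[B3] (row B3 above).

Answer: {b, e, f}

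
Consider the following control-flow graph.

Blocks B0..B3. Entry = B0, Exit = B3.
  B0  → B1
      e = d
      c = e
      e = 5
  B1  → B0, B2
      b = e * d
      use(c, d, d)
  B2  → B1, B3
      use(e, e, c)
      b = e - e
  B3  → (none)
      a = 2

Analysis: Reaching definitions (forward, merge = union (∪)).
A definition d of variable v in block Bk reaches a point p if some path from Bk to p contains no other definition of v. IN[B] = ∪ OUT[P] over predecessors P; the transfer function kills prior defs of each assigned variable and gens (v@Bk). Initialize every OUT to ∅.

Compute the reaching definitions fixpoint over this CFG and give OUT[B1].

Answer: {b@B1, c@B0, e@B0}

Working:
Converged values:
  B0: | IN={b@B1, c@B0, e@B0} | OUT={b@B1, c@B0, e@B0}
  B1: | IN={b@B1, b@B2, c@B0, e@B0} | OUT={b@B1, c@B0, e@B0}
  B2: | IN={b@B1, c@B0, e@B0} | OUT={b@B2, c@B0, e@B0}
  B3: | IN={b@B2, c@B0, e@B0} | OUT={a@B3, b@B2, c@B0, e@B0}

Merge at B1: IN[B1] = OUT[B0] ⊔ OUT[B2] = {b@B1, b@B2, c@B0, e@B0}
Applying B1's transfer function to that IN value gives OUT[B1] (row B1 above).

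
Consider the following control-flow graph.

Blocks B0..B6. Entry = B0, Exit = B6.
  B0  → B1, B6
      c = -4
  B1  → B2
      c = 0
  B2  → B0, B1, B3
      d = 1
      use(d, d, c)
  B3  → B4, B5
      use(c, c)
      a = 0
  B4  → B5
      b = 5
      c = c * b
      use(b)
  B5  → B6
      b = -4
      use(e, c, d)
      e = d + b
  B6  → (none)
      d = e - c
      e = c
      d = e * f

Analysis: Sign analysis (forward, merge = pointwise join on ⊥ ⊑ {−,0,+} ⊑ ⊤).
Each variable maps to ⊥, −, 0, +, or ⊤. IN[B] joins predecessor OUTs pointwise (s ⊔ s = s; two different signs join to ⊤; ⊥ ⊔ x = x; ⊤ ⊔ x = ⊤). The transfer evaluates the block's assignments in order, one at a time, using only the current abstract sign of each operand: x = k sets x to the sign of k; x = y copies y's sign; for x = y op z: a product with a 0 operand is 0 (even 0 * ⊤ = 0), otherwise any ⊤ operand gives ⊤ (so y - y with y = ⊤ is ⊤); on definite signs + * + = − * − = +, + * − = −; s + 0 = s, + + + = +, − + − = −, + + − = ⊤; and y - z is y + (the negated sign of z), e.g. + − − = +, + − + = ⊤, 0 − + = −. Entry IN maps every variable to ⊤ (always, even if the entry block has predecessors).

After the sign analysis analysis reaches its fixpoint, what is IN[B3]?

Answer: {a: ⊤, b: ⊤, c: 0, d: +, e: ⊤, f: ⊤}

Derivation:
Converged values:
  B0: | IN=(all ⊤) | OUT={c:-; rest ⊤}
  B1: | IN=(all ⊤) | OUT={c:0; rest ⊤}
  B2: | IN={c:0; rest ⊤} | OUT={c:0, d:+; rest ⊤}
  B3: | IN={c:0, d:+; rest ⊤} | OUT={a:0, c:0, d:+; rest ⊤}
  B4: | IN={a:0, c:0, d:+; rest ⊤} | OUT={a:0, b:+, c:0, d:+; rest ⊤}
  B5: | IN={a:0, c:0, d:+; rest ⊤} | OUT={a:0, b:-, c:0, d:+; rest ⊤}
  B6: | IN=(all ⊤) | OUT=(all ⊤)

Merge at B3: IN[B3] = OUT[B2] = {a: ⊤, b: ⊤, c: 0, d: +, e: ⊤, f: ⊤}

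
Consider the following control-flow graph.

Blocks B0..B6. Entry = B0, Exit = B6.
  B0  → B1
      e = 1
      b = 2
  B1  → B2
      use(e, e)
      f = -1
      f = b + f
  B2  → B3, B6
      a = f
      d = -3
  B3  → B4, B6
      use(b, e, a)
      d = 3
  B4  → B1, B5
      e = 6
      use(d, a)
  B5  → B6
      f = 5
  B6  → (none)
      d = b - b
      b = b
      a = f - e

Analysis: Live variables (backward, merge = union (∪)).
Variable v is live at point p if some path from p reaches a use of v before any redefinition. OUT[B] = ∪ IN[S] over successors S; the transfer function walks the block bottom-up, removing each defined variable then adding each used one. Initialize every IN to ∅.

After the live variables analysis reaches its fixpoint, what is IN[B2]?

Per-block solution:
  B0:   IN={}   OUT={b, e}
  B1:   IN={b, e}   OUT={b, e, f}
  B2:   IN={b, e, f}   OUT={a, b, e, f}
  B3:   IN={a, b, e, f}   OUT={a, b, d, e, f}
  B4:   IN={a, b, d}   OUT={b, e}
  B5:   IN={b, e}   OUT={b, e, f}
  B6:   IN={b, e, f}   OUT={}

Merge at B2: OUT[B2] = IN[B3] ⊔ IN[B6] = {a, b, e, f}
Applying B2's transfer function to that OUT value gives IN[B2] (row B2 above).

Answer: {b, e, f}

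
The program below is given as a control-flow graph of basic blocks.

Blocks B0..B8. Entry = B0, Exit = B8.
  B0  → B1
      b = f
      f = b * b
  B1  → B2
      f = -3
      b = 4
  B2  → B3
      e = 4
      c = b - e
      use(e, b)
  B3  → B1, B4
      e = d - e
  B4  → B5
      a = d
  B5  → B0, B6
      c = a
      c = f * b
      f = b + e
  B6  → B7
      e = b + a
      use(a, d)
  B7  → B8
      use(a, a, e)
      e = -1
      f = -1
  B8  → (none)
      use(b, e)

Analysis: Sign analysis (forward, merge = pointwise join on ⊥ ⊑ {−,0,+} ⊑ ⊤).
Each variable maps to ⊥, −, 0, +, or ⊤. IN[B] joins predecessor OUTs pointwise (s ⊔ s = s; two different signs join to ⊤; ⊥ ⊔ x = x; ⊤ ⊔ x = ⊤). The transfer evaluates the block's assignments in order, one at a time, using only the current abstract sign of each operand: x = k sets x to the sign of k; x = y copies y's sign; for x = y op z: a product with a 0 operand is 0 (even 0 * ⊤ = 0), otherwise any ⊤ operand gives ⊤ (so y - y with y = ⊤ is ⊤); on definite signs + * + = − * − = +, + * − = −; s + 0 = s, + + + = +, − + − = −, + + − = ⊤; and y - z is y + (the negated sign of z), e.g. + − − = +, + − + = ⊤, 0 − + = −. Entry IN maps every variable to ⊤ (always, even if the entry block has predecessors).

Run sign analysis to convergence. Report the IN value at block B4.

Answer: {a: ⊤, b: +, c: ⊤, d: ⊤, e: ⊤, f: -}

Derivation:
Fixpoint table:
  B0:   IN=(all ⊤)   OUT=(all ⊤)
  B1:   IN=(all ⊤)   OUT={b:+, f:-; rest ⊤}
  B2:   IN={b:+, f:-; rest ⊤}   OUT={b:+, e:+, f:-; rest ⊤}
  B3:   IN={b:+, e:+, f:-; rest ⊤}   OUT={b:+, f:-; rest ⊤}
  B4:   IN={b:+, f:-; rest ⊤}   OUT={b:+, f:-; rest ⊤}
  B5:   IN={b:+, f:-; rest ⊤}   OUT={b:+, c:-; rest ⊤}
  B6:   IN={b:+, c:-; rest ⊤}   OUT={b:+, c:-; rest ⊤}
  B7:   IN={b:+, c:-; rest ⊤}   OUT={b:+, c:-, e:-, f:-; rest ⊤}
  B8:   IN={b:+, c:-, e:-, f:-; rest ⊤}   OUT={b:+, c:-, e:-, f:-; rest ⊤}

Merge at B4: IN[B4] = OUT[B3] = {a: ⊤, b: +, c: ⊤, d: ⊤, e: ⊤, f: -}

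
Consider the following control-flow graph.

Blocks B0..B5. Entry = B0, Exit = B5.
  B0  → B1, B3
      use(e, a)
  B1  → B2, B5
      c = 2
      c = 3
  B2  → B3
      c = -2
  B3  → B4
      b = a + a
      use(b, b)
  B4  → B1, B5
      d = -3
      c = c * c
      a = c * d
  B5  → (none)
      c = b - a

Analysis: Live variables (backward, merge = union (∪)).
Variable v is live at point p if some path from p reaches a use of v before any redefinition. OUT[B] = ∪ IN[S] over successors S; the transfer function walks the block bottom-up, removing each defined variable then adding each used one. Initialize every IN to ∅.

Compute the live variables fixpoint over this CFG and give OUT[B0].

Per-block solution:
  B0:  IN={a, b, c, e}  OUT={a, b, c}
  B1:  IN={a, b}  OUT={a, b}
  B2:  IN={a}  OUT={a, c}
  B3:  IN={a, c}  OUT={b, c}
  B4:  IN={b, c}  OUT={a, b}
  B5:  IN={a, b}  OUT={}

Merge at B0: OUT[B0] = IN[B1] ⊔ IN[B3] = {a, b, c}

Answer: {a, b, c}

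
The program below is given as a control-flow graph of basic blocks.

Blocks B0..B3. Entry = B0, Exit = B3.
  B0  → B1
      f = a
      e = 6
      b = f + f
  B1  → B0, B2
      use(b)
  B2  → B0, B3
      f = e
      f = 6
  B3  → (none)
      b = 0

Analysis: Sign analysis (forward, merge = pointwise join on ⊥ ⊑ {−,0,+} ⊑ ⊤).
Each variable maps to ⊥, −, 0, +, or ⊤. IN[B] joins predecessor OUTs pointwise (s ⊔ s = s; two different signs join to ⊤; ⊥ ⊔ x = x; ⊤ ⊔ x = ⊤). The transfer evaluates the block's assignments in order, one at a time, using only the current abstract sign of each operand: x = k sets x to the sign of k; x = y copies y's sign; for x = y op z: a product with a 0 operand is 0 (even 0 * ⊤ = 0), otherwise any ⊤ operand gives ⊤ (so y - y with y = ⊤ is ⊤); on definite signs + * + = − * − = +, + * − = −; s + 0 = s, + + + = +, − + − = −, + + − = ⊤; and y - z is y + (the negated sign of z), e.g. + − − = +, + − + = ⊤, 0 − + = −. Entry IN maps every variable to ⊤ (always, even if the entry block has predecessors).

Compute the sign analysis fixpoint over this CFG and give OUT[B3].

Fixpoint table:
  B0:   IN=(all ⊤)   OUT={e:+; rest ⊤}
  B1:   IN={e:+; rest ⊤}   OUT={e:+; rest ⊤}
  B2:   IN={e:+; rest ⊤}   OUT={e:+, f:+; rest ⊤}
  B3:   IN={e:+, f:+; rest ⊤}   OUT={b:0, e:+, f:+; rest ⊤}

Merge at B3: IN[B3] = OUT[B2] = {a: ⊤, b: ⊤, c: ⊤, d: ⊤, e: +, f: +}
Applying B3's transfer function to that IN value gives OUT[B3] (row B3 above).

Answer: {a: ⊤, b: 0, c: ⊤, d: ⊤, e: +, f: +}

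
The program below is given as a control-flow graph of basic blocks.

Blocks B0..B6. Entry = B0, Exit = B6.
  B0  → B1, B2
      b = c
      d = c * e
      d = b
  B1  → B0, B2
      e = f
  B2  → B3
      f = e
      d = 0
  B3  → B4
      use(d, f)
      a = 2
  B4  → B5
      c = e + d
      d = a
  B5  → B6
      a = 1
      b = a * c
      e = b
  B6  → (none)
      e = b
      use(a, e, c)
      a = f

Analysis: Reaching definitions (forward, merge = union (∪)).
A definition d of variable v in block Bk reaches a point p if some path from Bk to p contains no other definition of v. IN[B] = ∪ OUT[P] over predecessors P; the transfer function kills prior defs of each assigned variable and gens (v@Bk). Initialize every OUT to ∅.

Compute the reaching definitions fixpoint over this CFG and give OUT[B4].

Answer: {a@B3, b@B0, c@B4, d@B4, e@B1, f@B2}

Derivation:
Per-block solution:
  B0: | IN={b@B0, d@B0, e@B1} | OUT={b@B0, d@B0, e@B1}
  B1: | IN={b@B0, d@B0, e@B1} | OUT={b@B0, d@B0, e@B1}
  B2: | IN={b@B0, d@B0, e@B1} | OUT={b@B0, d@B2, e@B1, f@B2}
  B3: | IN={b@B0, d@B2, e@B1, f@B2} | OUT={a@B3, b@B0, d@B2, e@B1, f@B2}
  B4: | IN={a@B3, b@B0, d@B2, e@B1, f@B2} | OUT={a@B3, b@B0, c@B4, d@B4, e@B1, f@B2}
  B5: | IN={a@B3, b@B0, c@B4, d@B4, e@B1, f@B2} | OUT={a@B5, b@B5, c@B4, d@B4, e@B5, f@B2}
  B6: | IN={a@B5, b@B5, c@B4, d@B4, e@B5, f@B2} | OUT={a@B6, b@B5, c@B4, d@B4, e@B6, f@B2}

Merge at B4: IN[B4] = OUT[B3] = {a@B3, b@B0, d@B2, e@B1, f@B2}
Applying B4's transfer function to that IN value gives OUT[B4] (row B4 above).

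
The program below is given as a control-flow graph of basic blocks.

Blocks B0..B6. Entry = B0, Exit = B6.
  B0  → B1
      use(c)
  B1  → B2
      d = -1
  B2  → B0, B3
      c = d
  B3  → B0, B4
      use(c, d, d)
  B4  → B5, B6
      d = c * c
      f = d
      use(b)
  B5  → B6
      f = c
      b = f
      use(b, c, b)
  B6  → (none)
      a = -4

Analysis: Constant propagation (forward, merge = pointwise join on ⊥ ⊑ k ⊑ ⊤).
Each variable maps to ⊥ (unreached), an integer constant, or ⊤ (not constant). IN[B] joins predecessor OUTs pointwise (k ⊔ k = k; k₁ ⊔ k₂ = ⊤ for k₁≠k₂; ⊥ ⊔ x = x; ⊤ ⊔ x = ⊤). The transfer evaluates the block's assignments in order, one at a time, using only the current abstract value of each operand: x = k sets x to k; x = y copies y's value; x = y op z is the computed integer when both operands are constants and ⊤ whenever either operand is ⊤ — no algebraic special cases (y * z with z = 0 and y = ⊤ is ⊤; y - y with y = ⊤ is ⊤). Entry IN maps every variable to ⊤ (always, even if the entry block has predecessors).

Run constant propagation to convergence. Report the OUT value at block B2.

Per-block solution:
  B0:  IN=(all ⊤)  OUT=(all ⊤)
  B1:  IN=(all ⊤)  OUT={d:-1; rest ⊤}
  B2:  IN={d:-1; rest ⊤}  OUT={c:-1, d:-1; rest ⊤}
  B3:  IN={c:-1, d:-1; rest ⊤}  OUT={c:-1, d:-1; rest ⊤}
  B4:  IN={c:-1, d:-1; rest ⊤}  OUT={c:-1, d:1, f:1; rest ⊤}
  B5:  IN={c:-1, d:1, f:1; rest ⊤}  OUT={b:-1, c:-1, d:1, f:-1; rest ⊤}
  B6:  IN={c:-1, d:1; rest ⊤}  OUT={a:-4, c:-1, d:1; rest ⊤}

Merge at B2: IN[B2] = OUT[B1] = {a: ⊤, b: ⊤, c: ⊤, d: -1, e: ⊤, f: ⊤}
Applying B2's transfer function to that IN value gives OUT[B2] (row B2 above).

Answer: {a: ⊤, b: ⊤, c: -1, d: -1, e: ⊤, f: ⊤}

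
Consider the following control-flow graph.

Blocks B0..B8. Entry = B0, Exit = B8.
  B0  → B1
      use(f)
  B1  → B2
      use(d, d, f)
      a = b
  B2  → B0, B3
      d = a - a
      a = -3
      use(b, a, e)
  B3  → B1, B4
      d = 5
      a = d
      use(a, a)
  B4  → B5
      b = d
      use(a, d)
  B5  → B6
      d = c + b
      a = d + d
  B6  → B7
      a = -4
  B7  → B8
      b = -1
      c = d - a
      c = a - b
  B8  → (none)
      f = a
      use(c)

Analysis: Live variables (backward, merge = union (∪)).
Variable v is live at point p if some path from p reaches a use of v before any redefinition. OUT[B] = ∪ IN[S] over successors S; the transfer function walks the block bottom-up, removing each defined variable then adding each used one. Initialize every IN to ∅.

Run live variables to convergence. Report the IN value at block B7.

Answer: {a, d}

Trace:
Fixpoint table:
  B0:   IN={b, c, d, e, f}   OUT={b, c, d, e, f}
  B1:   IN={b, c, d, e, f}   OUT={a, b, c, e, f}
  B2:   IN={a, b, c, e, f}   OUT={b, c, d, e, f}
  B3:   IN={b, c, e, f}   OUT={a, b, c, d, e, f}
  B4:   IN={a, c, d}   OUT={b, c}
  B5:   IN={b, c}   OUT={d}
  B6:   IN={d}   OUT={a, d}
  B7:   IN={a, d}   OUT={a, c}
  B8:   IN={a, c}   OUT={}

Merge at B7: OUT[B7] = IN[B8] = {a, c}
Applying B7's transfer function to that OUT value gives IN[B7] (row B7 above).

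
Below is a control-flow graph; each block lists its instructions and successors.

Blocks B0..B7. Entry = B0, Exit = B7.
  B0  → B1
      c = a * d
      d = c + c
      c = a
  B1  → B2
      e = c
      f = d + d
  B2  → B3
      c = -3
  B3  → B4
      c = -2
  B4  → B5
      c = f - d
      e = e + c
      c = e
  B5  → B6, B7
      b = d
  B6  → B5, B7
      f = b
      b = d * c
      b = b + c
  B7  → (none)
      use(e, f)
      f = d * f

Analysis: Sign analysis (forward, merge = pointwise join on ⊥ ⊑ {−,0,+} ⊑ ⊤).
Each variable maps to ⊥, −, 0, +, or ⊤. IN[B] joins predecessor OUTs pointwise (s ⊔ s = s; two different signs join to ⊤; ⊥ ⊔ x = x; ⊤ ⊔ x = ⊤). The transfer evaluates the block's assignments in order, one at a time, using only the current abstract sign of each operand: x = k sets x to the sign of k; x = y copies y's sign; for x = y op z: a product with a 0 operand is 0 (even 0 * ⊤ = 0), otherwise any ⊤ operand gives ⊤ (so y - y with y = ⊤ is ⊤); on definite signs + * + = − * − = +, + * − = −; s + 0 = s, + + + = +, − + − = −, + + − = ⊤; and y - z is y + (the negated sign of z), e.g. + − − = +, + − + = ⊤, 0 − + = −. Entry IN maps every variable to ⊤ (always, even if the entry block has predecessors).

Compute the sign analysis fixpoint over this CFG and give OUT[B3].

Answer: {a: ⊤, b: ⊤, c: -, d: ⊤, e: ⊤, f: ⊤}

Working:
Converged values:
  B0: | IN=(all ⊤) | OUT=(all ⊤)
  B1: | IN=(all ⊤) | OUT=(all ⊤)
  B2: | IN=(all ⊤) | OUT={c:-; rest ⊤}
  B3: | IN={c:-; rest ⊤} | OUT={c:-; rest ⊤}
  B4: | IN={c:-; rest ⊤} | OUT=(all ⊤)
  B5: | IN=(all ⊤) | OUT=(all ⊤)
  B6: | IN=(all ⊤) | OUT=(all ⊤)
  B7: | IN=(all ⊤) | OUT=(all ⊤)

Merge at B3: IN[B3] = OUT[B2] = {a: ⊤, b: ⊤, c: -, d: ⊤, e: ⊤, f: ⊤}
Applying B3's transfer function to that IN value gives OUT[B3] (row B3 above).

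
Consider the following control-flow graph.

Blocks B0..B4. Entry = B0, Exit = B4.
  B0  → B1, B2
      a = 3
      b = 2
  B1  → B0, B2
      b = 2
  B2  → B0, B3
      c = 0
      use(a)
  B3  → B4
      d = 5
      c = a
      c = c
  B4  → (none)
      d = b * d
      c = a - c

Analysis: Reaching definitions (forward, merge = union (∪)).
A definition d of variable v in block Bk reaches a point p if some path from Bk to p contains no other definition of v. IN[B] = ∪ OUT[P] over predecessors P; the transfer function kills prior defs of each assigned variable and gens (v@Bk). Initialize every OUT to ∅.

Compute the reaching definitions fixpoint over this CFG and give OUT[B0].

Answer: {a@B0, b@B0, c@B2}

Derivation:
Fixpoint table:
  B0: | IN={a@B0, b@B0, b@B1, c@B2} | OUT={a@B0, b@B0, c@B2}
  B1: | IN={a@B0, b@B0, c@B2} | OUT={a@B0, b@B1, c@B2}
  B2: | IN={a@B0, b@B0, b@B1, c@B2} | OUT={a@B0, b@B0, b@B1, c@B2}
  B3: | IN={a@B0, b@B0, b@B1, c@B2} | OUT={a@B0, b@B0, b@B1, c@B3, d@B3}
  B4: | IN={a@B0, b@B0, b@B1, c@B3, d@B3} | OUT={a@B0, b@B0, b@B1, c@B4, d@B4}

Merge at B0 (entry node, so the boundary value {} is joined with the incoming edge(s)): IN[B0] = {} ⊔ OUT[B1] ⊔ OUT[B2] = {a@B0, b@B0, b@B1, c@B2}
Applying B0's transfer function to that IN value gives OUT[B0] (row B0 above).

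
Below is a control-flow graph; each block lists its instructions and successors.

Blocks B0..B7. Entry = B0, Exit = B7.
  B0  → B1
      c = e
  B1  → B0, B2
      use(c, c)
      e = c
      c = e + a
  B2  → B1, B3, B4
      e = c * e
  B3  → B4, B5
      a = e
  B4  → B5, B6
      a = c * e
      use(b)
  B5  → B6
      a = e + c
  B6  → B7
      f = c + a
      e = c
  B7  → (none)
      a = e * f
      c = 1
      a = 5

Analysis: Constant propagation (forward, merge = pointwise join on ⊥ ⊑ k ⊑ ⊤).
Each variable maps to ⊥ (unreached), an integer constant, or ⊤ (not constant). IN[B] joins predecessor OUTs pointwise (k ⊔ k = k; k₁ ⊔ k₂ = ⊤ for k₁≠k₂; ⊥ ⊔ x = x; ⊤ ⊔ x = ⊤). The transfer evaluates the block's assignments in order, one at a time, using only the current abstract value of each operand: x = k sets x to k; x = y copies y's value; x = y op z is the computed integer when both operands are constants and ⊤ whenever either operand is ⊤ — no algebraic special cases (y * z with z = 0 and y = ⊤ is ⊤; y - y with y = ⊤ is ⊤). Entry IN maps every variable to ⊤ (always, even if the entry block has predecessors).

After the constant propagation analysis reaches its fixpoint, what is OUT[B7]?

Converged values:
  B0:   IN=(all ⊤)   OUT=(all ⊤)
  B1:   IN=(all ⊤)   OUT=(all ⊤)
  B2:   IN=(all ⊤)   OUT=(all ⊤)
  B3:   IN=(all ⊤)   OUT=(all ⊤)
  B4:   IN=(all ⊤)   OUT=(all ⊤)
  B5:   IN=(all ⊤)   OUT=(all ⊤)
  B6:   IN=(all ⊤)   OUT=(all ⊤)
  B7:   IN=(all ⊤)   OUT={a:5, c:1; rest ⊤}

Merge at B7: IN[B7] = OUT[B6] = {a: ⊤, b: ⊤, c: ⊤, d: ⊤, e: ⊤, f: ⊤}
Applying B7's transfer function to that IN value gives OUT[B7] (row B7 above).

Answer: {a: 5, b: ⊤, c: 1, d: ⊤, e: ⊤, f: ⊤}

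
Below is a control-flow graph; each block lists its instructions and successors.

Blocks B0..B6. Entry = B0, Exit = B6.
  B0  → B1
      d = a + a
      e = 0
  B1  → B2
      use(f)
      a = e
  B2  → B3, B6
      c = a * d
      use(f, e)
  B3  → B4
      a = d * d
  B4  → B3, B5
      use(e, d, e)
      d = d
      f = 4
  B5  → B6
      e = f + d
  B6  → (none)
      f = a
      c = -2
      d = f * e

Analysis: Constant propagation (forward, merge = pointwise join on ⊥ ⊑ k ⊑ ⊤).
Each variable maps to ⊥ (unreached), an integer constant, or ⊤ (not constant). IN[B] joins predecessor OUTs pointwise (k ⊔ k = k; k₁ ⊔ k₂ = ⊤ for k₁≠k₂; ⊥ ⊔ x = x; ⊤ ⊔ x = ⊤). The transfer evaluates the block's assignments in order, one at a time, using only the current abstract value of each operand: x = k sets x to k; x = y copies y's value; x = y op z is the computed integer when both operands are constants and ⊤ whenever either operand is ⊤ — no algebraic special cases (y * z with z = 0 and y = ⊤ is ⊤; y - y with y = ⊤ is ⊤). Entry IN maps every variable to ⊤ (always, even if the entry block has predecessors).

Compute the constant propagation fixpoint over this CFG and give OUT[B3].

Converged values:
  B0: | IN=(all ⊤) | OUT={e:0; rest ⊤}
  B1: | IN={e:0; rest ⊤} | OUT={a:0, e:0; rest ⊤}
  B2: | IN={a:0, e:0; rest ⊤} | OUT={a:0, e:0; rest ⊤}
  B3: | IN={e:0; rest ⊤} | OUT={e:0; rest ⊤}
  B4: | IN={e:0; rest ⊤} | OUT={e:0, f:4; rest ⊤}
  B5: | IN={e:0, f:4; rest ⊤} | OUT={f:4; rest ⊤}
  B6: | IN=(all ⊤) | OUT={c:-2; rest ⊤}

Merge at B3: IN[B3] = OUT[B2] ⊔ OUT[B4] = {a: ⊤, b: ⊤, c: ⊤, d: ⊤, e: 0, f: ⊤}
Applying B3's transfer function to that IN value gives OUT[B3] (row B3 above).

Answer: {a: ⊤, b: ⊤, c: ⊤, d: ⊤, e: 0, f: ⊤}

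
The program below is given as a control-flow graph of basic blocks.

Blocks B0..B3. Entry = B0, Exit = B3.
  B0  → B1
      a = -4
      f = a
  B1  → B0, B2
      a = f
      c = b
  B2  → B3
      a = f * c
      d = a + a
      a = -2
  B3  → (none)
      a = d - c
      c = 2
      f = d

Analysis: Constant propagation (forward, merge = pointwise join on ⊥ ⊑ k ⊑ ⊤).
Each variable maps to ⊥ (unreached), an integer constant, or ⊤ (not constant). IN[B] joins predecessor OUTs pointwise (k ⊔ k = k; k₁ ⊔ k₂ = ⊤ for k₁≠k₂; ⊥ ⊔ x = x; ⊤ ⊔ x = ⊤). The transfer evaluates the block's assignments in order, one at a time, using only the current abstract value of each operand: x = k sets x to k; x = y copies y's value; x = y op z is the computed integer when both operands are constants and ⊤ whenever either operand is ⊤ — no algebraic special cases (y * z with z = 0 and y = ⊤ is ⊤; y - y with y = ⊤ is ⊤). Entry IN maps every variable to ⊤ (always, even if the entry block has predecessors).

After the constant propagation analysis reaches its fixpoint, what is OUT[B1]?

Answer: {a: -4, b: ⊤, c: ⊤, d: ⊤, e: ⊤, f: -4}

Trace:
Per-block solution:
  B0: | IN=(all ⊤) | OUT={a:-4, f:-4; rest ⊤}
  B1: | IN={a:-4, f:-4; rest ⊤} | OUT={a:-4, f:-4; rest ⊤}
  B2: | IN={a:-4, f:-4; rest ⊤} | OUT={a:-2, f:-4; rest ⊤}
  B3: | IN={a:-2, f:-4; rest ⊤} | OUT={c:2; rest ⊤}

Merge at B1: IN[B1] = OUT[B0] = {a: -4, b: ⊤, c: ⊤, d: ⊤, e: ⊤, f: -4}
Applying B1's transfer function to that IN value gives OUT[B1] (row B1 above).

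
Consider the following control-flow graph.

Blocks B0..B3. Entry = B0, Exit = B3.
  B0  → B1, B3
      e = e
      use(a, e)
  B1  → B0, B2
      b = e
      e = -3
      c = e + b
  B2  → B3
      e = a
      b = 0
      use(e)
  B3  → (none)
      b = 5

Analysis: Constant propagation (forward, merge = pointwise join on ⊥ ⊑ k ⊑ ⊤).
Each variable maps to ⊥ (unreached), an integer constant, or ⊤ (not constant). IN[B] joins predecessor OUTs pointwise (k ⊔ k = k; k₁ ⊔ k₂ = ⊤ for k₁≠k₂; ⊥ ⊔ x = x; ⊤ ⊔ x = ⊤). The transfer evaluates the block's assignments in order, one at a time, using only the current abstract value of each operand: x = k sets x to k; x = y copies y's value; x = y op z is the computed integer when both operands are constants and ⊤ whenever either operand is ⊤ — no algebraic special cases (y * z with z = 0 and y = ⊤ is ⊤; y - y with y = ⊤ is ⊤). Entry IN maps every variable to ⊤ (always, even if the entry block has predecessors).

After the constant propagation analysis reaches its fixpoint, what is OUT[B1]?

Per-block solution:
  B0:  IN=(all ⊤)  OUT=(all ⊤)
  B1:  IN=(all ⊤)  OUT={e:-3; rest ⊤}
  B2:  IN={e:-3; rest ⊤}  OUT={b:0; rest ⊤}
  B3:  IN=(all ⊤)  OUT={b:5; rest ⊤}

Merge at B1: IN[B1] = OUT[B0] = {a: ⊤, b: ⊤, c: ⊤, d: ⊤, e: ⊤, f: ⊤}
Applying B1's transfer function to that IN value gives OUT[B1] (row B1 above).

Answer: {a: ⊤, b: ⊤, c: ⊤, d: ⊤, e: -3, f: ⊤}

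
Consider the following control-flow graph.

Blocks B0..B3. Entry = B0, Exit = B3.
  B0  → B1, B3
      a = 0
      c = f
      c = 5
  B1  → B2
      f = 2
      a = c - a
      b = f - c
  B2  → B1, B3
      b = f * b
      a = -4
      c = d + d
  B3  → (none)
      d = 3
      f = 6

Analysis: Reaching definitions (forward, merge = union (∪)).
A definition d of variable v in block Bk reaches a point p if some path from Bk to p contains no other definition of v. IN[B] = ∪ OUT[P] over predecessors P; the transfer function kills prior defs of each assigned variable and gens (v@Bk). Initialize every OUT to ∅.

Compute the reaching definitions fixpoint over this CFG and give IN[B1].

Fixpoint table:
  B0:  IN={}  OUT={a@B0, c@B0}
  B1:  IN={a@B0, a@B2, b@B2, c@B0, c@B2, f@B1}  OUT={a@B1, b@B1, c@B0, c@B2, f@B1}
  B2:  IN={a@B1, b@B1, c@B0, c@B2, f@B1}  OUT={a@B2, b@B2, c@B2, f@B1}
  B3:  IN={a@B0, a@B2, b@B2, c@B0, c@B2, f@B1}  OUT={a@B0, a@B2, b@B2, c@B0, c@B2, d@B3, f@B3}

Merge at B1: IN[B1] = OUT[B0] ⊔ OUT[B2] = {a@B0, a@B2, b@B2, c@B0, c@B2, f@B1}

Answer: {a@B0, a@B2, b@B2, c@B0, c@B2, f@B1}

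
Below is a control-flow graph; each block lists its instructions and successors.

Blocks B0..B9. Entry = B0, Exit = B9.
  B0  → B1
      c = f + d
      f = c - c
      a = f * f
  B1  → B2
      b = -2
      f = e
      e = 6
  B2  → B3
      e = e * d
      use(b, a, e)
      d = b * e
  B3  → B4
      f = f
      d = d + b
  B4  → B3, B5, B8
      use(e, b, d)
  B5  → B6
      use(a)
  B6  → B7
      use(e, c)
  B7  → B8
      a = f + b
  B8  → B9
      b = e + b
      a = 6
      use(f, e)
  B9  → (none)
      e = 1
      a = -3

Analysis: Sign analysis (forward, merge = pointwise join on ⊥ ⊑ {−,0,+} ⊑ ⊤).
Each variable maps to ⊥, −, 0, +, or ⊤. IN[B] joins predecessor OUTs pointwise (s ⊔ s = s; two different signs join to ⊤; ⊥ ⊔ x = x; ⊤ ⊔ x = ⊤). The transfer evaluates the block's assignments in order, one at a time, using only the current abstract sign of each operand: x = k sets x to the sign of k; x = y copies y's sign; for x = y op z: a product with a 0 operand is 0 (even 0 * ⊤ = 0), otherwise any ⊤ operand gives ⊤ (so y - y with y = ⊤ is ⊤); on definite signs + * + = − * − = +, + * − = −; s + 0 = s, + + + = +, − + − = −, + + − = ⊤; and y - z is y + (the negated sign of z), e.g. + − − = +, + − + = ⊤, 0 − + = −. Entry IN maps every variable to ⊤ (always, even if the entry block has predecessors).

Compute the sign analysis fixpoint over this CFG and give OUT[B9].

Answer: {a: -, b: ⊤, c: ⊤, d: ⊤, e: +, f: ⊤}

Trace:
Fixpoint table:
  B0: | IN=(all ⊤) | OUT=(all ⊤)
  B1: | IN=(all ⊤) | OUT={b:-, e:+; rest ⊤}
  B2: | IN={b:-, e:+; rest ⊤} | OUT={b:-; rest ⊤}
  B3: | IN={b:-; rest ⊤} | OUT={b:-; rest ⊤}
  B4: | IN={b:-; rest ⊤} | OUT={b:-; rest ⊤}
  B5: | IN={b:-; rest ⊤} | OUT={b:-; rest ⊤}
  B6: | IN={b:-; rest ⊤} | OUT={b:-; rest ⊤}
  B7: | IN={b:-; rest ⊤} | OUT={b:-; rest ⊤}
  B8: | IN={b:-; rest ⊤} | OUT={a:+; rest ⊤}
  B9: | IN={a:+; rest ⊤} | OUT={a:-, e:+; rest ⊤}

Merge at B9: IN[B9] = OUT[B8] = {a: +, b: ⊤, c: ⊤, d: ⊤, e: ⊤, f: ⊤}
Applying B9's transfer function to that IN value gives OUT[B9] (row B9 above).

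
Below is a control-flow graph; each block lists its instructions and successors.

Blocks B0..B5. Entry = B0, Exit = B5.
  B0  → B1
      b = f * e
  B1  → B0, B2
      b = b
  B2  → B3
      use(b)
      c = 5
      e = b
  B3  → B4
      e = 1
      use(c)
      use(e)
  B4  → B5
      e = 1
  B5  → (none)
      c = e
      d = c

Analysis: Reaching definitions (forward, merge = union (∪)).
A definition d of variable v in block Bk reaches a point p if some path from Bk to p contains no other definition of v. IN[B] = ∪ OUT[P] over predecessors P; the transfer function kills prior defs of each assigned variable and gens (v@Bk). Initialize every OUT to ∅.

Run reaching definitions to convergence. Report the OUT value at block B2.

Answer: {b@B1, c@B2, e@B2}

Derivation:
Converged values:
  B0:   IN={b@B1}   OUT={b@B0}
  B1:   IN={b@B0}   OUT={b@B1}
  B2:   IN={b@B1}   OUT={b@B1, c@B2, e@B2}
  B3:   IN={b@B1, c@B2, e@B2}   OUT={b@B1, c@B2, e@B3}
  B4:   IN={b@B1, c@B2, e@B3}   OUT={b@B1, c@B2, e@B4}
  B5:   IN={b@B1, c@B2, e@B4}   OUT={b@B1, c@B5, d@B5, e@B4}

Merge at B2: IN[B2] = OUT[B1] = {b@B1}
Applying B2's transfer function to that IN value gives OUT[B2] (row B2 above).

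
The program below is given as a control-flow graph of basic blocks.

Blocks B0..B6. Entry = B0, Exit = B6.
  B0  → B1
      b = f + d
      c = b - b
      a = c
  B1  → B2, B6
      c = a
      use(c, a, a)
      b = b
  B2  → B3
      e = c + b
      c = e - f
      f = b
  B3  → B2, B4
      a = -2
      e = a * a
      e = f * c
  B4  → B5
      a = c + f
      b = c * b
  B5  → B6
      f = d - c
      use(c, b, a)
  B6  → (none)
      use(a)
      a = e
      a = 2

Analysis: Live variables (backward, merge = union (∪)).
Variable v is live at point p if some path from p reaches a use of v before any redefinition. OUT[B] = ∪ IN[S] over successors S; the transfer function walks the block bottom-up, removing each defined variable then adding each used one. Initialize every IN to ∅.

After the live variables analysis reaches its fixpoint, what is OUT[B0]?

Fixpoint table:
  B0:   IN={d, e, f}   OUT={a, b, d, e, f}
  B1:   IN={a, b, d, e, f}   OUT={a, b, c, d, e, f}
  B2:   IN={b, c, d, f}   OUT={b, c, d, f}
  B3:   IN={b, c, d, f}   OUT={b, c, d, e, f}
  B4:   IN={b, c, d, e, f}   OUT={a, b, c, d, e}
  B5:   IN={a, b, c, d, e}   OUT={a, e}
  B6:   IN={a, e}   OUT={}

Merge at B0: OUT[B0] = IN[B1] = {a, b, d, e, f}

Answer: {a, b, d, e, f}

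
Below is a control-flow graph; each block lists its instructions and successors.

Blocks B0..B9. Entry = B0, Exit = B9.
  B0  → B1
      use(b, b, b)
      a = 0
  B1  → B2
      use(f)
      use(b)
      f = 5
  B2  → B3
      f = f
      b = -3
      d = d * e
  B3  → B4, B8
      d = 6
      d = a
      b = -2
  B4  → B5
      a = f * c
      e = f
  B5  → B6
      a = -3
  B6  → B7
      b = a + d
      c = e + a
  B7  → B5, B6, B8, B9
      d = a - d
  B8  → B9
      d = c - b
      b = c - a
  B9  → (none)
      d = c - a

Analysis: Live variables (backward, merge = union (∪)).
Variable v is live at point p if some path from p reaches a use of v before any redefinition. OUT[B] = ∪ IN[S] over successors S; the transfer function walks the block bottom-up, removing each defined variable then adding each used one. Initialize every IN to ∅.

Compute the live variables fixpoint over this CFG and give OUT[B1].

Fixpoint table:
  B0:  IN={b, c, d, e, f}  OUT={a, b, c, d, e, f}
  B1:  IN={a, b, c, d, e, f}  OUT={a, c, d, e, f}
  B2:  IN={a, c, d, e, f}  OUT={a, c, f}
  B3:  IN={a, c, f}  OUT={a, b, c, d, f}
  B4:  IN={c, d, f}  OUT={d, e}
  B5:  IN={d, e}  OUT={a, d, e}
  B6:  IN={a, d, e}  OUT={a, b, c, d, e}
  B7:  IN={a, b, c, d, e}  OUT={a, b, c, d, e}
  B8:  IN={a, b, c}  OUT={a, c}
  B9:  IN={a, c}  OUT={}

Merge at B1: OUT[B1] = IN[B2] = {a, c, d, e, f}

Answer: {a, c, d, e, f}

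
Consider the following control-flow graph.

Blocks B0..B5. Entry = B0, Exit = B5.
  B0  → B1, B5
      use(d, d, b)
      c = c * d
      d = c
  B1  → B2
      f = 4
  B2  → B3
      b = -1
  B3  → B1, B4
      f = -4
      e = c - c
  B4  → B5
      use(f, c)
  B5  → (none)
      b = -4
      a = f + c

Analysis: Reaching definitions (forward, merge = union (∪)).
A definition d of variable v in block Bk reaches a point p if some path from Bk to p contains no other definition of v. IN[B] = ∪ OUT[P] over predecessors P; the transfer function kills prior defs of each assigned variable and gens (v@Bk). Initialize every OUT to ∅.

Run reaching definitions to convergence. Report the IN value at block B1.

Per-block solution:
  B0:   IN={}   OUT={c@B0, d@B0}
  B1:   IN={b@B2, c@B0, d@B0, e@B3, f@B3}   OUT={b@B2, c@B0, d@B0, e@B3, f@B1}
  B2:   IN={b@B2, c@B0, d@B0, e@B3, f@B1}   OUT={b@B2, c@B0, d@B0, e@B3, f@B1}
  B3:   IN={b@B2, c@B0, d@B0, e@B3, f@B1}   OUT={b@B2, c@B0, d@B0, e@B3, f@B3}
  B4:   IN={b@B2, c@B0, d@B0, e@B3, f@B3}   OUT={b@B2, c@B0, d@B0, e@B3, f@B3}
  B5:   IN={b@B2, c@B0, d@B0, e@B3, f@B3}   OUT={a@B5, b@B5, c@B0, d@B0, e@B3, f@B3}

Merge at B1: IN[B1] = OUT[B0] ⊔ OUT[B3] = {b@B2, c@B0, d@B0, e@B3, f@B3}

Answer: {b@B2, c@B0, d@B0, e@B3, f@B3}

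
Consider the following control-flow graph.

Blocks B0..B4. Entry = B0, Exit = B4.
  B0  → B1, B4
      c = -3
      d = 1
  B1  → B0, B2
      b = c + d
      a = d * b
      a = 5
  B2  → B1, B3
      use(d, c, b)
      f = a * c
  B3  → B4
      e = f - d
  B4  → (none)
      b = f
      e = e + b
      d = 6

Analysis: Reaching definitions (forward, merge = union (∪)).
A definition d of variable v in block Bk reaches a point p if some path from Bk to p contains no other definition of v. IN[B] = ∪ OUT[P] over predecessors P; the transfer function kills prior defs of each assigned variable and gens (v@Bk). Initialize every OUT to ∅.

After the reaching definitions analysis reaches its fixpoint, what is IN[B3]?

Answer: {a@B1, b@B1, c@B0, d@B0, f@B2}

Trace:
Fixpoint table:
  B0:  IN={a@B1, b@B1, c@B0, d@B0, f@B2}  OUT={a@B1, b@B1, c@B0, d@B0, f@B2}
  B1:  IN={a@B1, b@B1, c@B0, d@B0, f@B2}  OUT={a@B1, b@B1, c@B0, d@B0, f@B2}
  B2:  IN={a@B1, b@B1, c@B0, d@B0, f@B2}  OUT={a@B1, b@B1, c@B0, d@B0, f@B2}
  B3:  IN={a@B1, b@B1, c@B0, d@B0, f@B2}  OUT={a@B1, b@B1, c@B0, d@B0, e@B3, f@B2}
  B4:  IN={a@B1, b@B1, c@B0, d@B0, e@B3, f@B2}  OUT={a@B1, b@B4, c@B0, d@B4, e@B4, f@B2}

Merge at B3: IN[B3] = OUT[B2] = {a@B1, b@B1, c@B0, d@B0, f@B2}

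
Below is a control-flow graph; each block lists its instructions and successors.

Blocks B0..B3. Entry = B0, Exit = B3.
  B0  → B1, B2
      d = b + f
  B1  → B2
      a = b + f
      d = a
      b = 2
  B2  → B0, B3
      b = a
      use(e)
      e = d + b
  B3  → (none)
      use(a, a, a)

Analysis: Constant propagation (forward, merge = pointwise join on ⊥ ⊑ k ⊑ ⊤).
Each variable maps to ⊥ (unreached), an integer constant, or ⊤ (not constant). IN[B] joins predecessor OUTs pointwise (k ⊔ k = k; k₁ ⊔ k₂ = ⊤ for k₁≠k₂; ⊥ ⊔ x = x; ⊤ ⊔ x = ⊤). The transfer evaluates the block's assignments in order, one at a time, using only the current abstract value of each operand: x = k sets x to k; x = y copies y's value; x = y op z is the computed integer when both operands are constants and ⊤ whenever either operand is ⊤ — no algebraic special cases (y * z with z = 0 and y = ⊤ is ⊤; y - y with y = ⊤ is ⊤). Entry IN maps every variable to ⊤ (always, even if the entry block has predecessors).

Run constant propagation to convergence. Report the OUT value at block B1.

Answer: {a: ⊤, b: 2, c: ⊤, d: ⊤, e: ⊤, f: ⊤}

Trace:
Per-block solution:
  B0: | IN=(all ⊤) | OUT=(all ⊤)
  B1: | IN=(all ⊤) | OUT={b:2; rest ⊤}
  B2: | IN=(all ⊤) | OUT=(all ⊤)
  B3: | IN=(all ⊤) | OUT=(all ⊤)

Merge at B1: IN[B1] = OUT[B0] = {a: ⊤, b: ⊤, c: ⊤, d: ⊤, e: ⊤, f: ⊤}
Applying B1's transfer function to that IN value gives OUT[B1] (row B1 above).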